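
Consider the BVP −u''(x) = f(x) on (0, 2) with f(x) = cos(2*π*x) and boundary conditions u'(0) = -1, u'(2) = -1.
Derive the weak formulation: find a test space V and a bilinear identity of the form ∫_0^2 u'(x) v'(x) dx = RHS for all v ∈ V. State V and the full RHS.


V = H^1(0, 2) (v unrestricted at boundary; u is determined up to an additive constant); weak form: ∫_0^2 u'v' dx = ∫_0^2 (cos(2*π*x)) v dx − v(2) + v(0) for all v ∈ V.

Multiply both sides by a test function v and integrate from 0 to 2:
  ∫_0^2 −u''(x) v(x) dx = ∫_0^2 f(x) v(x) dx.
Integrate the LHS by parts once:
  ∫_0^2 −u'' v dx = −[u'(x) v(x)]_0^2 + ∫_0^2 u'(x) v'(x) dx.
Thus ∫_0^2 u'(x) v'(x) dx = ∫_0^2 f(x) v(x) dx + [u'(x) v(x)]_0^2.
Choose V so that boundary terms are either known or forced to vanish.
u has inhomogeneous Neumann u'(0) = -1, u'(2) = -1. [u' v]_0^2 = (-1)·v(2) − (-1)·v(0) = − v(2) + v(0). Take V = H^1(0, 2); boundary term becomes part of RHS.
Weak formulation: find u (satisfying any essential BC) such that ∫_0^2 u'(x) v'(x) dx = ∫_0^2 f v dx − v(2) + v(0) for all v ∈ V (Neumann data are natural BCs: they enter the RHS as boundary terms).
Substituting f(x) = cos(2*π*x), the right-hand side is ∫_0^2 (cos(2*π*x)) v dx − v(2) + v(0).
Compatibility check (pure Neumann): taking v ≡ 1 ∈ V gives 0 = ∫_0^2 f dx + (-1) − (-1), i.e. ∫_0^2 f dx must equal u'(0) − u'(2) = 0. Indeed ∫_0^2 (cos(2*π*x)) dx = 0, so the data are compatible. The solution is then unique only up to an additive constant (fix it e.g. by requiring ∫_0^2 u dx = 0).


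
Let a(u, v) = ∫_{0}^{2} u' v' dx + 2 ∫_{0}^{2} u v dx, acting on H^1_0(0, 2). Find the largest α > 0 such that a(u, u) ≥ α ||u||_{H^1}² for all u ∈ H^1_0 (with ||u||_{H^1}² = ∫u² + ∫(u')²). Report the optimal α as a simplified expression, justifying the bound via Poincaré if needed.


α = 1

Coercivity of a(·,·) on H^1_0(0, 2) means a(u, u) ≥ α ||u||_{H^1}² for every u ∈ H^1_0.
The interval has length L = 2, and Poincaré/coercivity depend only on L. Here a(u, u) = ∫(u')² + (2)·∫u².
Here c = 2 ≥ 1, so a(u,u) = ∫(u')² + c∫u² ≥ ∫(u')² + ∫u² = ||u||_{H^1}², i.e. α = 1 works. No larger α is possible: a(u,u) ≥ α||u||_{H^1}² means (1−α)∫(u')² ≥ (α−c)∫u², and for the modes u_n = sin(nπ(x−x₀)/L) (x₀ the left endpoint) one has ∫u_n²/∫(u_n')² = (L/(nπ))² → 0, so a(u_n,u_n)/||u_n||_{H^1}² → 1. Hence the optimal constant is α = 1.
Therefore α = 1.


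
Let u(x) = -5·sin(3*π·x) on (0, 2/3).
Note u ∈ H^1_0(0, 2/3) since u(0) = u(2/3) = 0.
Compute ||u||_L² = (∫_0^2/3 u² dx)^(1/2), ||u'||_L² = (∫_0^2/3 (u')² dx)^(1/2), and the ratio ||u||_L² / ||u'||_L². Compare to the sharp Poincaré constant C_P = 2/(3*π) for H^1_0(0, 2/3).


||u||_L² / ||u'||_L² = 1/(3*π) < C_P = 2/(3*π).

u(x) = -5·sin(3*π·x), so u'(x) = -15*π*cos(3*π*x).
Writing u(x) = A·sin(kπx/L) with A = -5 and k = 2, use ∫_0^L sin²(kπx/L) dx = L/2 and ∫_0^L cos²(kπx/L) dx = L/2.
u² = 25·sin²(3*π·x) and (u')² = 225*π^2·cos²(3*π·x), and each of sin², cos² integrates to L/2 = 1/3 over (0, 2/3).
∫_0^2/3 u² dx = 25/3, so ||u||_L² = 5*sqrt(3)/3.
∫_0^2/3 (u')² dx = 75*π^2, so ||u'||_L² = 5*sqrt(3)*π.
Ratio ||u||_L² / ||u'||_L² = 1/(3*π).
Sharp Poincaré constant on H^1_0(0, 2/3) is C_P = L/π = 2/(3*π), achieved by sin(3*π/2·x).
This is the k = 2 harmonic; the ratio L/(kπ) is strictly less than C_P = L/π, consistent with the sharp inequality ||u||_L² ≤ C_P ||u'||_L².


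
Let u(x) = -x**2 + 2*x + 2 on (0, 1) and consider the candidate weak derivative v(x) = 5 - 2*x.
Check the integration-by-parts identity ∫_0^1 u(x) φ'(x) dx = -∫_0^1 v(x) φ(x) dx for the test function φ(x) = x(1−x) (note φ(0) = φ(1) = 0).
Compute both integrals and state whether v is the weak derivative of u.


LHS = -1/6, RHS = -2/3. No, v is not the weak derivative of u.

u(x) = -x**2 + 2*x + 2, classical derivative u'(x) = 2 - 2*x.
φ(x) = x(1−x), so φ'(x) = 1 - 2*x.
Note φ(0) = φ(1) = 0, so the boundary term u·φ vanishes.
LHS = ∫_0^1 u(x) φ'(x) dx = ∫_0^1 (2*x^3 - 5*x^2 - 2*x + 2) dx. Term by term:
  ∫_0^1 2*x^3 dx = 1/2;  ∫_0^1 -5*x^2 dx = -5/3;  ∫_0^1 -2*x dx = -1;
  ∫_0^1 2 dx = 2.
Sum: 1/2 − 5/3 − 1 + 2 = -1/6.
So LHS = -1/6.
∫_0^1 v(x) φ(x) dx = ∫_0^1 (2*x^3 - 7*x^2 + 5*x) dx. Term by term:
  ∫_0^1 2*x^3 dx = 1/2;  ∫_0^1 -7*x^2 dx = -7/3;  ∫_0^1 5*x dx = 5/2.
Sum: 1/2 − 7/3 + 5/2 = 2/3.
So RHS = -∫_0^1 v(x) φ(x) dx = -2/3.
LHS − RHS = 1/2 ≠ 0, so the identity fails.
(For a valid weak derivative the identity must hold for EVERY test function, in particular this one. The failure shows v is NOT the weak derivative of u.)
Correct weak derivative would be u'(x) = 2 - 2*x.


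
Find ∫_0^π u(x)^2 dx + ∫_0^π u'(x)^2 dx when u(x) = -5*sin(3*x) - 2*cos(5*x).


||u||_{H^1(0,π)}^2 = 177*π

u'(x) = 10*sin(5*x) - 15*cos(3*x).
Expand u² and (u')² and integrate term by term on (0, π), using: for integers n ≥ 1, ∫_0^π sin²(nx) dx = ∫_0^π cos²(nx) dx = π/2; for n ≠ n', ∫_0^π sin(nx)sin(n'x) dx = ∫_0^π cos(nx)cos(n'x) dx = 0; and by product-to-sum, ∫_0^π sin(nx)cos(n'x) dx = ½∫_0^π [sin((n+n')x) + sin((n−n')x)] dx, which is 0 when n+n' is even and 2n/(n²−n'²) when n+n' is odd (it need not vanish on (0, π)).
  u² squared terms: (-5)²·∫sin(3x)² dx = 25·π/2 = 25*π/2;  (-2)²·∫cos(5x)² dx = 4·π/2 = 2*π.
  u² cross terms: 2·(-5)·(-2)·∫sin(3x)·cos(5x) dx = 20·(0) = 0.
  So ∫_0^π u² dx = 25*π/2 + 2*π + 0 = 29*π/2.
  (u')² squared terms: (-15)²·∫cos(3x)² dx = 225·π/2 = 225*π/2;  (10)²·∫sin(5x)² dx = 100·π/2 = 50*π.
  (u')² cross terms: 2·(-15)·(10)·∫cos(3x)·sin(5x) dx = -300·(0) = 0.
  So ∫_0^π (u')² dx = 225*π/2 + 50*π + 0 = 325*π/2.
||u||_{H^1}^2 = (29*π/2) + (325*π/2) = 177*π.


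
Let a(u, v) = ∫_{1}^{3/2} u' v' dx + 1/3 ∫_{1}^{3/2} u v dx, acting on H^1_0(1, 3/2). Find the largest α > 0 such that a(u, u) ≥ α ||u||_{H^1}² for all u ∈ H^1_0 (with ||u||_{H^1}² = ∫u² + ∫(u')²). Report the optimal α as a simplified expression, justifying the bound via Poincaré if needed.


α = (1 + 12*π^2)/(3*(1 + 4*π^2))

Coercivity of a(·,·) on H^1_0(1, 3/2) means a(u, u) ≥ α ||u||_{H^1}² for every u ∈ H^1_0.
The interval has length L = 1/2, and Poincaré/coercivity depend only on L. Here a(u, u) = ∫(u')² + (1/3)·∫u².
Here 0 < c = 1/3 < 1. The condition a(u,u) ≥ α||u||_{H^1}² reads (1−α)∫(u')² ≥ (α−c)∫u². Any admissible α is ≤ 1 (rapidly oscillating u have ∫u²/∫(u')² → 0), and α = 1 would force 0 ≥ (1−c)∫u², impossible since c < 1; so 1−α > 0. By the sharp Poincaré inequality on H^1_0 of an interval of length L, ∫(u')² ≥ (π/L)²∫u² with equality for the first sine mode sin(π(x−x₀)/L) (x₀ the left endpoint), so the inequality holds for all u iff (1−α)(π/L)² ≥ α − c, i.e. α ≤ ((π/L)² + c)/((π/L)² + 1) = (1 + c(L/π)²)/(1 + (L/π)²). With (π/L)² = 4*π^2 and c = 1/3, the largest admissible constant is α = ((π/L)² + c)/((π/L)² + 1).
Simplifying, α = (1 + 12*π^2)/(3*(1 + 4*π^2)).


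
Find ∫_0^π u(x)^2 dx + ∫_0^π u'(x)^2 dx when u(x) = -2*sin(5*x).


||u||_{H^1(0,π)}^2 = 52*π

u'(x) = -10*cos(5*x).
Expand u² and (u')² and integrate term by term on (0, π), using: for integers n ≥ 1, ∫_0^π sin²(nx) dx = ∫_0^π cos²(nx) dx = π/2; for n ≠ n', ∫_0^π sin(nx)sin(n'x) dx = ∫_0^π cos(nx)cos(n'x) dx = 0; and by product-to-sum, ∫_0^π sin(nx)cos(n'x) dx = ½∫_0^π [sin((n+n')x) + sin((n−n')x)] dx, which is 0 when n+n' is even and 2n/(n²−n'²) when n+n' is odd (it need not vanish on (0, π)).
  u² squared terms: (-2)²·∫sin(5x)² dx = 4·π/2 = 2*π.
  So ∫_0^π u² dx = 2*π.
  (u')² squared terms: (-10)²·∫cos(5x)² dx = 100·π/2 = 50*π.
  So ∫_0^π (u')² dx = 50*π.
||u||_{H^1}^2 = (2*π) + (50*π) = 52*π.


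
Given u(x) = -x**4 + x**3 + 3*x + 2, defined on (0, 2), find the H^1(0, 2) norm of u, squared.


||u||_{H^1}^2 = 30286/315

The H^1 norm (squared) on an interval (0, L) is
  ||u||_{H^1}^2 = ∫_0^L u(x)^2 dx + ∫_0^L u'(x)^2 dx.
Compute u'(x) = -4*x**3 + 3*x**2 + 3.
Then u(x)^2 = x**8 - 2*x**7 + x**6 - 6*x**5 + 2*x**4 + 4*x**3 + 9*x**2 + 12*x + 4 and u'(x)^2 = 16*x**6 - 24*x**5 + 9*x**4 - 24*x**3 + 18*x**2 + 9.
Integrate each monomial from 0 to 2 using ∫_0^2 c·x^n dx = c·2^(n+1)/(n+1):
  ∫_0^2 u(x)^2 dx = ∫_0^2 (x^8 - 2*x^7 + x^6 - 6*x^5 + 2*x^4 + 4*x^3 + 9*x^2 + 12*x + 4) dx. Term by term:
    ∫_0^2 x^8 dx = 512/9;  ∫_0^2 -2*x^7 dx = -64;  ∫_0^2 x^6 dx = 128/7;
    ∫_0^2 -6*x^5 dx = -64;  ∫_0^2 2*x^4 dx = 64/5;  ∫_0^2 4*x^3 dx = 16;
    ∫_0^2 9*x^2 dx = 24;  ∫_0^2 12*x dx = 24;  ∫_0^2 4 dx = 8.
  Sum: 512/9 − 64 + 128/7 − 64 + 64/5 + 16 + 24 + 24 + 8 = 10072/315.
  ∫_0^2 u'(x)^2 dx = ∫_0^2 (16*x^6 - 24*x^5 + 9*x^4 - 24*x^3 + 18*x^2 + 9) dx. Term by term:
    ∫_0^2 16*x^6 dx = 2048/7;  ∫_0^2 -24*x^5 dx = -256;  ∫_0^2 9*x^4 dx = 288/5;
    ∫_0^2 -24*x^3 dx = -96;  ∫_0^2 18*x^2 dx = 48;  ∫_0^2 9 dx = 18.
  Sum: 2048/7 − 256 + 288/5 − 96 + 48 + 18 = 2246/35.
Adding: ||u||_{H^1}^2 = 10072/315 + 2246/35 = 30286/315.


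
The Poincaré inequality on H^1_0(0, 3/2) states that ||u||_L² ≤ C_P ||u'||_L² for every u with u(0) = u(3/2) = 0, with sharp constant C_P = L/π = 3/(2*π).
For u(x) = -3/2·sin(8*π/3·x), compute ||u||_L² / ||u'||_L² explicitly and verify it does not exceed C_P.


||u||_L² / ||u'||_L² = 3/(8*π) < C_P = 3/(2*π).

u(x) = -3/2·sin(8*π/3·x), so u'(x) = -4*π*cos(8*π*x/3).
Writing u(x) = A·sin(kπx/L) with A = -3/2 and k = 4, use ∫_0^L sin²(kπx/L) dx = L/2 and ∫_0^L cos²(kπx/L) dx = L/2.
u² = 9/4·sin²(8*π/3·x) and (u')² = 16*π^2·cos²(8*π/3·x), and each of sin², cos² integrates to L/2 = 3/4 over (0, 3/2).
∫_0^3/2 u² dx = 27/16, so ||u||_L² = 3*sqrt(3)/4.
∫_0^3/2 (u')² dx = 12*π^2, so ||u'||_L² = 2*sqrt(3)*π.
Ratio ||u||_L² / ||u'||_L² = 3/(8*π).
Sharp Poincaré constant on H^1_0(0, 3/2) is C_P = L/π = 3/(2*π), achieved by sin(2*π/3·x).
This is the k = 4 harmonic; the ratio L/(kπ) is strictly less than C_P = L/π, consistent with the sharp inequality ||u||_L² ≤ C_P ||u'||_L².


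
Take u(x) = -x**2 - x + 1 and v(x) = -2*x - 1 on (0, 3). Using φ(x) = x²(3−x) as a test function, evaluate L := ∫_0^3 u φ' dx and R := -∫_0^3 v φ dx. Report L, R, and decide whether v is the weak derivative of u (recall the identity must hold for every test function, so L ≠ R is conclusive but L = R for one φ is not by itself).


LHS = 621/20, RHS = 621/20. Yes, v = u' weakly.

u(x) = -x**2 - x + 1, classical derivative u'(x) = -2*x - 1.
φ(x) = x²(3−x), so φ'(x) = 3*x*(2 - x).
Note φ(0) = φ(3) = 0, so the boundary term u·φ vanishes.
LHS = ∫_0^3 u(x) φ'(x) dx = ∫_0^3 (3*x^4 - 3*x^3 - 9*x^2 + 6*x) dx. Term by term:
  ∫_0^3 3*x^4 dx = 729/5;  ∫_0^3 -3*x^3 dx = -243/4;  ∫_0^3 -9*x^2 dx = -81;
  ∫_0^3 6*x dx = 27.
Sum: 729/5 − 243/4 − 81 + 27 = 621/20.
So LHS = 621/20.
∫_0^3 v(x) φ(x) dx = ∫_0^3 (2*x^4 - 5*x^3 - 3*x^2) dx. Term by term:
  ∫_0^3 2*x^4 dx = 486/5;  ∫_0^3 -5*x^3 dx = -405/4;  ∫_0^3 -3*x^2 dx = -27.
Sum: 486/5 − 405/4 − 27 = -621/20.
So RHS = -∫_0^3 v(x) φ(x) dx = 621/20.
LHS = RHS, so the identity holds for this test φ.
Moreover u is smooth here and v(x) = u'(x) = -2*x - 1 pointwise, so the identity holds for every test function. Hence v is the weak derivative of u.


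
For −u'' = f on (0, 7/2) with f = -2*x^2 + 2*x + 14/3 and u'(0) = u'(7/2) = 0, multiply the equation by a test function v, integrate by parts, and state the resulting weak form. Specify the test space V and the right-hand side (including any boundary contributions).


V = H^1(0, 7/2) (no boundary constraint on v; u is determined up to an additive constant); weak form: ∫_0^7/2 u'v' dx = ∫_0^7/2 (-2*x^2 + 2*x + 14/3) v dx for all v ∈ V.

Multiply both sides by a test function v and integrate from 0 to 7/2:
  ∫_0^7/2 −u''(x) v(x) dx = ∫_0^7/2 f(x) v(x) dx.
Integrate the LHS by parts once:
  ∫_0^7/2 −u'' v dx = −[u'(x) v(x)]_0^7/2 + ∫_0^7/2 u'(x) v'(x) dx.
Thus ∫_0^7/2 u'(x) v'(x) dx = ∫_0^7/2 f(x) v(x) dx + [u'(x) v(x)]_0^7/2.
Choose V so that boundary terms are either known or forced to vanish.
u has homogeneous Neumann: u'(0) = u'(7/2) = 0. So [u' v]_0^7/2 = 0·v(7/2) − 0·v(0) = 0 for any v; take V = H^1(0, 7/2).
Weak formulation: find u (satisfying any essential BC) such that ∫_0^7/2 u'(x) v'(x) dx = ∫_0^7/2 f v dx for all v ∈ V (homogeneous Neumann, so boundary terms vanish).
Substituting f(x) = -2*x^2 + 2*x + 14/3, the right-hand side is ∫_0^7/2 (-2*x^2 + 2*x + 14/3) v dx.
Compatibility check (pure Neumann): taking v ≡ 1 ∈ V gives 0 = ∫_0^7/2 f dx + (0) − (0), i.e. ∫_0^7/2 f dx must equal u'(0) − u'(7/2) = 0. Indeed ∫_0^7/2 (-2*x^2 + 2*x + 14/3) dx = 0, so the data are compatible. The solution is then unique only up to an additive constant (fix it e.g. by requiring ∫_0^7/2 u dx = 0).


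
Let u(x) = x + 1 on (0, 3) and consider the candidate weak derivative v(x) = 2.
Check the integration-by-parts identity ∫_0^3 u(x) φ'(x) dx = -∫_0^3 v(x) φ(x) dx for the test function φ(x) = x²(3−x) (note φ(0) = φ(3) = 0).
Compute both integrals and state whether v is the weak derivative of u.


LHS = -27/4, RHS = -27/2. No, v is not the weak derivative of u.

u(x) = x + 1, classical derivative u'(x) = 1.
φ(x) = x²(3−x), so φ'(x) = 3*x*(2 - x).
Note φ(0) = φ(3) = 0, so the boundary term u·φ vanishes.
LHS = ∫_0^3 u(x) φ'(x) dx = ∫_0^3 (-3*x^3 + 3*x^2 + 6*x) dx. Term by term:
  ∫_0^3 -3*x^3 dx = -243/4;  ∫_0^3 3*x^2 dx = 27;  ∫_0^3 6*x dx = 27.
Sum: -243/4 + 27 + 27 = -27/4.
So LHS = -27/4.
∫_0^3 v(x) φ(x) dx = ∫_0^3 (-2*x^3 + 6*x^2) dx. Term by term:
  ∫_0^3 -2*x^3 dx = -81/2;  ∫_0^3 6*x^2 dx = 54.
Sum: -81/2 + 54 = 27/2.
So RHS = -∫_0^3 v(x) φ(x) dx = -27/2.
LHS − RHS = 27/4 ≠ 0, so the identity fails.
(For a valid weak derivative the identity must hold for EVERY test function, in particular this one. The failure shows v is NOT the weak derivative of u.)
Correct weak derivative would be u'(x) = 1.


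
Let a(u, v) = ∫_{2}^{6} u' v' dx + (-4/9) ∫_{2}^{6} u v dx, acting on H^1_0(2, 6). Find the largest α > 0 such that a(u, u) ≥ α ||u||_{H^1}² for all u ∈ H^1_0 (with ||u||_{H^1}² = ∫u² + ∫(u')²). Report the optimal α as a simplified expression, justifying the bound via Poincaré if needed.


α = (-64/9 + π^2)/(π^2 + 16)

Coercivity of a(·,·) on H^1_0(2, 6) means a(u, u) ≥ α ||u||_{H^1}² for every u ∈ H^1_0.
The interval has length L = 4, and Poincaré/coercivity depend only on L. Here a(u, u) = ∫(u')² + (-4/9)·∫u².
Here c = -4/9 < 0 with |c| < (π/L)² = π^2/16, so coercivity still holds. The condition a(u,u) ≥ α||u||_{H^1}² reads (1−α)∫(u')² ≥ (α−c)∫u². Any admissible α is ≤ 1 (rapidly oscillating u have ∫u²/∫(u')² → 0), and α = 1 would force 0 ≥ (1−c)∫u², impossible since c < 1; so 1−α > 0. By the sharp Poincaré inequality on H^1_0 of an interval of length L, ∫(u')² ≥ (π/L)²∫u² with equality for the first sine mode sin(π(x−x₀)/L) (x₀ the left endpoint), so the inequality holds for all u iff (1−α)(π/L)² ≥ α − c, i.e. α ≤ ((π/L)² + c)/((π/L)² + 1) = (1 + c(L/π)²)/(1 + (L/π)²). (Direct route, valid since c ≤ 0: Poincaré gives c∫u² ≥ c(L/π)²∫(u')², so a(u,u) ≥ (1 + c(L/π)²)∫(u')², while ||u||_{H^1}² ≤ (1 + (L/π)²)∫(u')²; dividing yields the same α.) With (π/L)² = π^2/16 and c = -4/9, the largest admissible constant is α = ((π/L)² + c)/((π/L)² + 1).
Simplifying, α = (-64/9 + π^2)/(π^2 + 16).


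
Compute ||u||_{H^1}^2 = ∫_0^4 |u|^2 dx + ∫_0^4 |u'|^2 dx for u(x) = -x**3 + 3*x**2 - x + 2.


||u||_{H^1}^2 = 9700/21

The H^1 norm (squared) on an interval (0, L) is
  ||u||_{H^1}^2 = ∫_0^L u(x)^2 dx + ∫_0^L u'(x)^2 dx.
Compute u'(x) = -3*x**2 + 6*x - 1.
Then u(x)^2 = x**6 - 6*x**5 + 11*x**4 - 10*x**3 + 13*x**2 - 4*x + 4 and u'(x)^2 = 9*x**4 - 36*x**3 + 42*x**2 - 12*x + 1.
Integrate each monomial from 0 to 4 using ∫_0^4 c·x^n dx = c·4^(n+1)/(n+1):
  ∫_0^4 u(x)^2 dx = ∫_0^4 (x^6 - 6*x^5 + 11*x^4 - 10*x^3 + 13*x^2 - 4*x + 4) dx. Term by term:
    ∫_0^4 x^6 dx = 16384/7;  ∫_0^4 -6*x^5 dx = -4096;  ∫_0^4 11*x^4 dx = 11264/5;
    ∫_0^4 -10*x^3 dx = -640;  ∫_0^4 13*x^2 dx = 832/3;  ∫_0^4 -4*x dx = -32;
    ∫_0^4 4 dx = 16.
  Sum: 16384/7 − 4096 + 11264/5 − 640 + 832/3 − 32 + 16 = 12464/105.
  ∫_0^4 u'(x)^2 dx = ∫_0^4 (9*x^4 - 36*x^3 + 42*x^2 - 12*x + 1) dx. Term by term:
    ∫_0^4 9*x^4 dx = 9216/5;  ∫_0^4 -36*x^3 dx = -2304;  ∫_0^4 42*x^2 dx = 896;
    ∫_0^4 -12*x dx = -96;  ∫_0^4 1 dx = 4.
  Sum: 9216/5 − 2304 + 896 − 96 + 4 = 1716/5.
Adding: ||u||_{H^1}^2 = 12464/105 + 1716/5 = 9700/21.


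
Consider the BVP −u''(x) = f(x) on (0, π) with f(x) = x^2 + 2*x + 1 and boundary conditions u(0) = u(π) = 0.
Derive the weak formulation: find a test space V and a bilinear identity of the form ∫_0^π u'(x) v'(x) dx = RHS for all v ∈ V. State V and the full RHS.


V = H^1_0(0, π) (so v(0) = v(π) = 0); weak form: ∫_0^π u'v' dx = ∫_0^π (x^2 + 2*x + 1) v dx for all v ∈ V.

Multiply both sides by a test function v and integrate from 0 to π:
  ∫_0^π −u''(x) v(x) dx = ∫_0^π f(x) v(x) dx.
Integrate the LHS by parts once:
  ∫_0^π −u'' v dx = −[u'(x) v(x)]_0^π + ∫_0^π u'(x) v'(x) dx.
Thus ∫_0^π u'(x) v'(x) dx = ∫_0^π f(x) v(x) dx + [u'(x) v(x)]_0^π.
Choose V so that boundary terms are either known or forced to vanish.
u is Dirichlet: u(0) = u(π) = 0. Let V = H^1_0(0, π); then v(0) = v(π) = 0, and [u' v]_0^π = 0.
Weak formulation: find u (satisfying any essential BC) such that ∫_0^π u'(x) v'(x) dx = ∫_0^π f v dx for all v ∈ V.
Substituting f(x) = x^2 + 2*x + 1, the right-hand side is ∫_0^π (x^2 + 2*x + 1) v dx.


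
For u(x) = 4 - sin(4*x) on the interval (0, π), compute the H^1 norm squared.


||u||_{H^1(0,π)}^2 = 49*π/2

u'(x) = -4*cos(4*x).
Expand u² and (u')² and integrate term by term on (0, π), using: for integers n ≥ 1, ∫_0^π sin²(nx) dx = ∫_0^π cos²(nx) dx = π/2; for n ≠ n', ∫_0^π sin(nx)sin(n'x) dx = ∫_0^π cos(nx)cos(n'x) dx = 0; and by product-to-sum, ∫_0^π sin(nx)cos(n'x) dx = ½∫_0^π [sin((n+n')x) + sin((n−n')x)] dx, which is 0 when n+n' is even and 2n/(n²−n'²) when n+n' is odd (it need not vanish on (0, π)). For the constant mode: ∫_0^π 1 dx = π, ∫_0^π cos(nx) dx = 0, ∫_0^π sin(nx) dx = (1−(−1)^n)/n.
  u² squared terms: (4)²·∫1 dx = 16·π = 16*π;  (-1)²·∫sin(4x)² dx = 1·π/2 = π/2.
  u² cross terms: 2·(4)·(-1)·∫1·sin(4x) dx = -8·(0) = 0.
  So ∫_0^π u² dx = 16*π + π/2 + 0 = 33*π/2.
  (u')² squared terms: (-4)²·∫cos(4x)² dx = 16·π/2 = 8*π.
  So ∫_0^π (u')² dx = 8*π.
||u||_{H^1}^2 = (33*π/2) + (8*π) = 49*π/2.


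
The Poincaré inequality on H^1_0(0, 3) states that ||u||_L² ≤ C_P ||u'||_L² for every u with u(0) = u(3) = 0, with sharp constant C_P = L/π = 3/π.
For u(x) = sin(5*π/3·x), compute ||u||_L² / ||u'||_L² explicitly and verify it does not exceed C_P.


||u||_L² / ||u'||_L² = 3/(5*π) < C_P = 3/π.

u(x) = sin(5*π/3·x), so u'(x) = 5*π*cos(5*π*x/3)/3.
Writing u(x) = A·sin(kπx/L) with A = 1 and k = 5, use ∫_0^L sin²(kπx/L) dx = L/2 and ∫_0^L cos²(kπx/L) dx = L/2.
u² = 1·sin²(5*π/3·x) and (u')² = 25*π^2/9·cos²(5*π/3·x), and each of sin², cos² integrates to L/2 = 3/2 over (0, 3).
∫_0^3 u² dx = 3/2, so ||u||_L² = sqrt(6)/2.
∫_0^3 (u')² dx = 25*π^2/6, so ||u'||_L² = 5*sqrt(6)*π/6.
Ratio ||u||_L² / ||u'||_L² = 3/(5*π).
Sharp Poincaré constant on H^1_0(0, 3) is C_P = L/π = 3/π, achieved by sin(π/3·x).
This is the k = 5 harmonic; the ratio L/(kπ) is strictly less than C_P = L/π, consistent with the sharp inequality ||u||_L² ≤ C_P ||u'||_L².


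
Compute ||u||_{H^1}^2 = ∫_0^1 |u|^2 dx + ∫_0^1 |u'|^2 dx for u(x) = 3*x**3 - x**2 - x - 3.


||u||_{H^1}^2 = 1591/105

The H^1 norm (squared) on an interval (0, L) is
  ||u||_{H^1}^2 = ∫_0^L u(x)^2 dx + ∫_0^L u'(x)^2 dx.
Compute u'(x) = 9*x**2 - 2*x - 1.
Then u(x)^2 = 9*x**6 - 6*x**5 - 5*x**4 - 16*x**3 + 7*x**2 + 6*x + 9 and u'(x)^2 = 81*x**4 - 36*x**3 - 14*x**2 + 4*x + 1.
Integrate each monomial from 0 to 1 using ∫_0^1 c·x^n dx = c·1^(n+1)/(n+1):
  ∫_0^1 u(x)^2 dx = ∫_0^1 (9*x^6 - 6*x^5 - 5*x^4 - 16*x^3 + 7*x^2 + 6*x + 9) dx. Term by term:
    ∫_0^1 9*x^6 dx = 9/7;  ∫_0^1 -6*x^5 dx = -1;  ∫_0^1 -5*x^4 dx = -1;
    ∫_0^1 -16*x^3 dx = -4;  ∫_0^1 7*x^2 dx = 7/3;  ∫_0^1 6*x dx = 3;
    ∫_0^1 9 dx = 9.
  Sum: 9/7 − 1 − 1 − 4 + 7/3 + 3 + 9 = 202/21.
  ∫_0^1 u'(x)^2 dx = ∫_0^1 (81*x^4 - 36*x^3 - 14*x^2 + 4*x + 1) dx. Term by term:
    ∫_0^1 81*x^4 dx = 81/5;  ∫_0^1 -36*x^3 dx = -9;  ∫_0^1 -14*x^2 dx = -14/3;
    ∫_0^1 4*x dx = 2;  ∫_0^1 1 dx = 1.
  Sum: 81/5 − 9 − 14/3 + 2 + 1 = 83/15.
Adding: ||u||_{H^1}^2 = 202/21 + 83/15 = 1591/105.


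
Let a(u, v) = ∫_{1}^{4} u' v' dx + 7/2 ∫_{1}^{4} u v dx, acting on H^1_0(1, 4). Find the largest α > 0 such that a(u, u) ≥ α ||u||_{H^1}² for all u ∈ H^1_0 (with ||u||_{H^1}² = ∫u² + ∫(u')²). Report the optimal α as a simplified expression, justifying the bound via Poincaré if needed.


α = 1

Coercivity of a(·,·) on H^1_0(1, 4) means a(u, u) ≥ α ||u||_{H^1}² for every u ∈ H^1_0.
The interval has length L = 3, and Poincaré/coercivity depend only on L. Here a(u, u) = ∫(u')² + (7/2)·∫u².
Here c = 7/2 ≥ 1, so a(u,u) = ∫(u')² + c∫u² ≥ ∫(u')² + ∫u² = ||u||_{H^1}², i.e. α = 1 works. No larger α is possible: a(u,u) ≥ α||u||_{H^1}² means (1−α)∫(u')² ≥ (α−c)∫u², and for the modes u_n = sin(nπ(x−x₀)/L) (x₀ the left endpoint) one has ∫u_n²/∫(u_n')² = (L/(nπ))² → 0, so a(u_n,u_n)/||u_n||_{H^1}² → 1. Hence the optimal constant is α = 1.
Therefore α = 1.


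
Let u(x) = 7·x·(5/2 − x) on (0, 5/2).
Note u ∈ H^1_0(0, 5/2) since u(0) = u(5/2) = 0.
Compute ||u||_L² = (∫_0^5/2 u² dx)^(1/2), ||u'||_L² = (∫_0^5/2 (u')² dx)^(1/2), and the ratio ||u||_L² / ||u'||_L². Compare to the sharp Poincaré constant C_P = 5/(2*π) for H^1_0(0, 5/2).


||u||_L² / ||u'||_L² = sqrt(10)/4 < C_P = 5/(2*π).

u(x) = 7·x·(5/2 − x), so u'(x) = 35/2 - 14*x.
u(x) = 7·x·(5/2 − x) vanishes at x = 0 and x = 5/2, so u ∈ H^1_0(0, 5/2). Differentiate via the product rule and integrate the resulting polynomials term by term.
  ∫_0^5/2 u² dx = ∫_0^5/2 (49*x^4 - 245*x^3 + 1225*x^2/4) dx. Term by term:
    ∫_0^5/2 49*x^4 dx = 30625/32;  ∫_0^5/2 -245*x^3 dx = -153125/64;  ∫_0^5/2 1225*x^2/4 dx = 153125/96.
  Sum: 30625/32 − 153125/64 + 153125/96 = 30625/192.
  ∫_0^5/2 (u')² dx = ∫_0^5/2 (196*x^2 - 490*x + 1225/4) dx. Term by term:
    ∫_0^5/2 196*x^2 dx = 6125/6;  ∫_0^5/2 -490*x dx = -6125/4;  ∫_0^5/2 1225/4 dx = 6125/8.
  Sum: 6125/6 − 6125/4 + 6125/8 = 6125/24.
∫_0^5/2 u² dx = 30625/192, so ||u||_L² = 175*sqrt(3)/24.
∫_0^5/2 (u')² dx = 6125/24, so ||u'||_L² = 35*sqrt(30)/12.
Ratio ||u||_L² / ||u'||_L² = sqrt(10)/4.
Sharp Poincaré constant on H^1_0(0, 5/2) is C_P = L/π = 5/(2*π), achieved by sin(2*π/5·x).
A polynomial bump cannot attain the sharp Poincaré constant (only the first sine eigenfunction does), so the ratio is strictly less than C_P, consistent with ||u||_L² ≤ C_P ||u'||_L².


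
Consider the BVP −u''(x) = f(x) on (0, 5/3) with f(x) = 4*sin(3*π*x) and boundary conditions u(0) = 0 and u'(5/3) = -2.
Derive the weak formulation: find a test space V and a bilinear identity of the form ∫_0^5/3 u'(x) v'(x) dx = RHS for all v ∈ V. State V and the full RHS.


V = {v ∈ H^1(0, 5/3) : v(0) = 0} (test functions vanish at x = 0 where u is specified); weak form: ∫_0^5/3 u'v' dx = ∫_0^5/3 (4*sin(3*π*x)) v dx − 2·v(5/3) for all v ∈ V.

Multiply both sides by a test function v and integrate from 0 to 5/3:
  ∫_0^5/3 −u''(x) v(x) dx = ∫_0^5/3 f(x) v(x) dx.
Integrate the LHS by parts once:
  ∫_0^5/3 −u'' v dx = −[u'(x) v(x)]_0^5/3 + ∫_0^5/3 u'(x) v'(x) dx.
Thus ∫_0^5/3 u'(x) v'(x) dx = ∫_0^5/3 f(x) v(x) dx + [u'(x) v(x)]_0^5/3.
Choose V so that boundary terms are either known or forced to vanish.
Mixed BC: u(0) = 0 (Dirichlet) and u'(5/3) = -2 (Neumann). Define V = {v ∈ H^1(0, 5/3) : v(0) = 0}. Then [u' v]_0^5/3 = u'(5/3)·v(5/3) − u'(0)·0 = − 2·v(5/3).
Weak formulation: find u (satisfying any essential BC) such that ∫_0^5/3 u'(x) v'(x) dx = ∫_0^5/3 f v dx − 2·v(5/3) for all v ∈ V (Dirichlet at 0 absorbed into V; Neumann datum at x = 5/3 contributes the boundary term).
Substituting f(x) = 4*sin(3*π*x), the right-hand side is ∫_0^5/3 (4*sin(3*π*x)) v dx − 2·v(5/3).


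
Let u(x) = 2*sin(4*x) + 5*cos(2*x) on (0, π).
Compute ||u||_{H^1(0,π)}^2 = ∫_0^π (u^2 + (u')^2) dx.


||u||_{H^1(0,π)}^2 = 193*π/2

u'(x) = -10*sin(2*x) + 8*cos(4*x).
Expand u² and (u')² and integrate term by term on (0, π), using: for integers n ≥ 1, ∫_0^π sin²(nx) dx = ∫_0^π cos²(nx) dx = π/2; for n ≠ n', ∫_0^π sin(nx)sin(n'x) dx = ∫_0^π cos(nx)cos(n'x) dx = 0; and by product-to-sum, ∫_0^π sin(nx)cos(n'x) dx = ½∫_0^π [sin((n+n')x) + sin((n−n')x)] dx, which is 0 when n+n' is even and 2n/(n²−n'²) when n+n' is odd (it need not vanish on (0, π)).
  u² squared terms: (2)²·∫sin(4x)² dx = 4·π/2 = 2*π;  (5)²·∫cos(2x)² dx = 25·π/2 = 25*π/2.
  u² cross terms: 2·(2)·(5)·∫sin(4x)·cos(2x) dx = 20·(0) = 0.
  So ∫_0^π u² dx = 2*π + 25*π/2 + 0 = 29*π/2.
  (u')² squared terms: (-10)²·∫sin(2x)² dx = 100·π/2 = 50*π;  (8)²·∫cos(4x)² dx = 64·π/2 = 32*π.
  (u')² cross terms: 2·(-10)·(8)·∫sin(2x)·cos(4x) dx = -160·(0) = 0.
  So ∫_0^π (u')² dx = 50*π + 32*π + 0 = 82*π.
||u||_{H^1}^2 = (29*π/2) + (82*π) = 193*π/2.


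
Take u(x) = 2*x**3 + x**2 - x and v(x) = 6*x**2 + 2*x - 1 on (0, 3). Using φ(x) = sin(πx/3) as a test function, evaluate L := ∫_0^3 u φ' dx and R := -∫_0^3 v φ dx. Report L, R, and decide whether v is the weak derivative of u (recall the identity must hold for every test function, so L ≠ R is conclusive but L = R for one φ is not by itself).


LHS = -174/π + 648/π^3, RHS = -174/π + 648/π^3. Yes, v = u' weakly.

u(x) = 2*x**3 + x**2 - x, classical derivative u'(x) = 6*x**2 + 2*x - 1.
φ(x) = sin(πx/3), so φ'(x) = π*cos(π*x/3)/3.
Note φ(0) = φ(3) = 0, so the boundary term u·φ vanishes.
LHS = ∫_0^3 u(x) φ'(x) dx = ∫_0^3 (2*π*x^3*cos(π*x/3)/3 + π*x^2*cos(π*x/3)/3 - π*x*cos(π*x/3)/3) dx. Term by term:
  ∫_0^3 -π*x*cos(π*x/3)/3 dx = 6/π;  ∫_0^3 π*x^2*cos(π*x/3)/3 dx = -18/π;  ∫_0^3 2*π*x^3*cos(π*x/3)/3 dx = -162/π + 648/π^3.
Sum: 6/π − 18/π + -162/π + 648/π^3 = -174/π + 648/π^3.
So LHS = -174/π + 648/π^3.
∫_0^3 v(x) φ(x) dx = ∫_0^3 (6*x^2*sin(π*x/3) + 2*x*sin(π*x/3) - sin(π*x/3)) dx. Term by term:
  ∫_0^3 -sin(π*x/3) dx = -6/π;  ∫_0^3 2*x*sin(π*x/3) dx = 18/π;  ∫_0^3 6*x^2*sin(π*x/3) dx = -648/π^3 + 162/π.
Sum: -6/π + 18/π + -648/π^3 + 162/π = -648/π^3 + 174/π.
So RHS = -∫_0^3 v(x) φ(x) dx = -174/π + 648/π^3.
LHS = RHS, so the identity holds for this test φ.
Moreover u is smooth here and v(x) = u'(x) = 6*x**2 + 2*x - 1 pointwise, so the identity holds for every test function. Hence v is the weak derivative of u.


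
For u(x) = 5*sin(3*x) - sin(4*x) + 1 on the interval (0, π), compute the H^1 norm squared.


||u||_{H^1(0,π)}^2 = 20/3 + 269*π/2

u'(x) = 15*cos(3*x) - 4*cos(4*x).
Expand u² and (u')² and integrate term by term on (0, π), using: for integers n ≥ 1, ∫_0^π sin²(nx) dx = ∫_0^π cos²(nx) dx = π/2; for n ≠ n', ∫_0^π sin(nx)sin(n'x) dx = ∫_0^π cos(nx)cos(n'x) dx = 0; and by product-to-sum, ∫_0^π sin(nx)cos(n'x) dx = ½∫_0^π [sin((n+n')x) + sin((n−n')x)] dx, which is 0 when n+n' is even and 2n/(n²−n'²) when n+n' is odd (it need not vanish on (0, π)). For the constant mode: ∫_0^π 1 dx = π, ∫_0^π cos(nx) dx = 0, ∫_0^π sin(nx) dx = (1−(−1)^n)/n.
  u² squared terms: (1)²·∫1 dx = 1·π = π;  (-1)²·∫sin(4x)² dx = 1·π/2 = π/2;  (5)²·∫sin(3x)² dx = 25·π/2 = 25*π/2.
  u² cross terms: 2·(1)·(-1)·∫1·sin(4x) dx = -2·(0) = 0;  2·(1)·(5)·∫1·sin(3x) dx = 10·(2/3) = 20/3;  2·(-1)·(5)·∫sin(4x)·sin(3x) dx = -10·(0) = 0.
  So ∫_0^π u² dx = π + π/2 + 25*π/2 + 0 + 20/3 + 0 = 20/3 + 14*π.
  (u')² squared terms: (-4)²·∫cos(4x)² dx = 16·π/2 = 8*π;  (15)²·∫cos(3x)² dx = 225·π/2 = 225*π/2.
  (u')² cross terms: 2·(-4)·(15)·∫cos(4x)·cos(3x) dx = -120·(0) = 0.
  So ∫_0^π (u')² dx = 8*π + 225*π/2 + 0 = 241*π/2.
||u||_{H^1}^2 = (20/3 + 14*π) + (241*π/2) = 20/3 + 269*π/2.


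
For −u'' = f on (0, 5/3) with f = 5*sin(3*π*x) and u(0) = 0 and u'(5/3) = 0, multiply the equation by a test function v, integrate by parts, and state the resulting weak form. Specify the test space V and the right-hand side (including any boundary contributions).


V = {v ∈ H^1(0, 5/3) : v(0) = 0} (test functions vanish at x = 0 where u is specified); weak form: ∫_0^5/3 u'v' dx = ∫_0^5/3 (5*sin(3*π*x)) v dx for all v ∈ V.

Multiply both sides by a test function v and integrate from 0 to 5/3:
  ∫_0^5/3 −u''(x) v(x) dx = ∫_0^5/3 f(x) v(x) dx.
Integrate the LHS by parts once:
  ∫_0^5/3 −u'' v dx = −[u'(x) v(x)]_0^5/3 + ∫_0^5/3 u'(x) v'(x) dx.
Thus ∫_0^5/3 u'(x) v'(x) dx = ∫_0^5/3 f(x) v(x) dx + [u'(x) v(x)]_0^5/3.
Choose V so that boundary terms are either known or forced to vanish.
Mixed BC: u(0) = 0 (Dirichlet) and u'(5/3) = 0 (Neumann). Define V = {v ∈ H^1(0, 5/3) : v(0) = 0}. Then [u' v]_0^5/3 = u'(5/3)·v(5/3) − u'(0)·0 = 0.
Weak formulation: find u (satisfying any essential BC) such that ∫_0^5/3 u'(x) v'(x) dx = ∫_0^5/3 f v dx for all v ∈ V (Dirichlet at 0 absorbed into V; the Neumann datum at x = 5/3 is zero, so no boundary term remains).
Substituting f(x) = 5*sin(3*π*x), the right-hand side is ∫_0^5/3 (5*sin(3*π*x)) v dx.


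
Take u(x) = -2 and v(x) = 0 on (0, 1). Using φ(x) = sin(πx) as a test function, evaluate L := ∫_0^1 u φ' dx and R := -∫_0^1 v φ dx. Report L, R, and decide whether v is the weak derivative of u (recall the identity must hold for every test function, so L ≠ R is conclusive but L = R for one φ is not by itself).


LHS = 0, RHS = 0. Yes, v = u' weakly.

u(x) = -2, classical derivative u'(x) = 0.
φ(x) = sin(πx), so φ'(x) = π*cos(π*x).
Note φ(0) = φ(1) = 0, so the boundary term u·φ vanishes.
LHS = ∫_0^1 u(x) φ'(x) dx = ∫_0^1 (-2*π*cos(π*x)) dx. Term by term:
  ∫_0^1 -2*π*cos(π*x) dx = 0.
So LHS = 0.
∫_0^1 v(x) φ(x) dx = ∫_0^1 (0) dx. Term by term:
  ∫_0^1 0 dx = 0.
So RHS = -∫_0^1 v(x) φ(x) dx = 0.
LHS = RHS, so the identity holds for this test φ.
Moreover u is smooth here and v(x) = u'(x) = 0 pointwise, so the identity holds for every test function. Hence v is the weak derivative of u.


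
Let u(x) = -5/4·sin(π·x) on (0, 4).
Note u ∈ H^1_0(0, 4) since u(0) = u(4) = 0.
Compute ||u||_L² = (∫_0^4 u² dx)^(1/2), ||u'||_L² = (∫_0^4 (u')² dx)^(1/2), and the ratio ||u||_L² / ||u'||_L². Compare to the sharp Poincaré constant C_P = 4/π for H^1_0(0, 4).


||u||_L² / ||u'||_L² = 1/π < C_P = 4/π.

u(x) = -5/4·sin(π·x), so u'(x) = -5*π*cos(π*x)/4.
Writing u(x) = A·sin(kπx/L) with A = -5/4 and k = 4, use ∫_0^L sin²(kπx/L) dx = L/2 and ∫_0^L cos²(kπx/L) dx = L/2.
u² = 25/16·sin²(π·x) and (u')² = 25*π^2/16·cos²(π·x), and each of sin², cos² integrates to L/2 = 2 over (0, 4).
∫_0^4 u² dx = 25/8, so ||u||_L² = 5*sqrt(2)/4.
∫_0^4 (u')² dx = 25*π^2/8, so ||u'||_L² = 5*sqrt(2)*π/4.
Ratio ||u||_L² / ||u'||_L² = 1/π.
Sharp Poincaré constant on H^1_0(0, 4) is C_P = L/π = 4/π, achieved by sin(π/4·x).
This is the k = 4 harmonic; the ratio L/(kπ) is strictly less than C_P = L/π, consistent with the sharp inequality ||u||_L² ≤ C_P ||u'||_L².


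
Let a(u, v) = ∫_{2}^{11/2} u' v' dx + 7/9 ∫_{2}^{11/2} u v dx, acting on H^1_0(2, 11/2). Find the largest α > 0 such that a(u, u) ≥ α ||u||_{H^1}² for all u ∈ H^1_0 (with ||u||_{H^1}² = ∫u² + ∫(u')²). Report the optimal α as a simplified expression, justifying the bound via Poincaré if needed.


α = (343 + 36*π^2)/(9*(4*π^2 + 49))

Coercivity of a(·,·) on H^1_0(2, 11/2) means a(u, u) ≥ α ||u||_{H^1}² for every u ∈ H^1_0.
The interval has length L = 7/2, and Poincaré/coercivity depend only on L. Here a(u, u) = ∫(u')² + (7/9)·∫u².
Here 0 < c = 7/9 < 1. The condition a(u,u) ≥ α||u||_{H^1}² reads (1−α)∫(u')² ≥ (α−c)∫u². Any admissible α is ≤ 1 (rapidly oscillating u have ∫u²/∫(u')² → 0), and α = 1 would force 0 ≥ (1−c)∫u², impossible since c < 1; so 1−α > 0. By the sharp Poincaré inequality on H^1_0 of an interval of length L, ∫(u')² ≥ (π/L)²∫u² with equality for the first sine mode sin(π(x−x₀)/L) (x₀ the left endpoint), so the inequality holds for all u iff (1−α)(π/L)² ≥ α − c, i.e. α ≤ ((π/L)² + c)/((π/L)² + 1) = (1 + c(L/π)²)/(1 + (L/π)²). With (π/L)² = 4*π^2/49 and c = 7/9, the largest admissible constant is α = ((π/L)² + c)/((π/L)² + 1).
Simplifying, α = (343 + 36*π^2)/(9*(4*π^2 + 49)).


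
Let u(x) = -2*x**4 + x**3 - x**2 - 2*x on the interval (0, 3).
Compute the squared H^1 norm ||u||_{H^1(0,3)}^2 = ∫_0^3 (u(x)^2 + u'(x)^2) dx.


||u||_{H^1}^2 = 1698681/70

The H^1 norm (squared) on an interval (0, L) is
  ||u||_{H^1}^2 = ∫_0^L u(x)^2 dx + ∫_0^L u'(x)^2 dx.
Compute u'(x) = -8*x**3 + 3*x**2 - 2*x - 2.
Then u(x)^2 = 4*x**8 - 4*x**7 + 5*x**6 + 6*x**5 - 3*x**4 + 4*x**3 + 4*x**2 and u'(x)^2 = 64*x**6 - 48*x**5 + 41*x**4 + 20*x**3 - 8*x**2 + 8*x + 4.
Integrate each monomial from 0 to 3 using ∫_0^3 c·x^n dx = c·3^(n+1)/(n+1):
  ∫_0^3 u(x)^2 dx = ∫_0^3 (4*x^8 - 4*x^7 + 5*x^6 + 6*x^5 - 3*x^4 + 4*x^3 + 4*x^2) dx. Term by term:
    ∫_0^3 4*x^8 dx = 8748;  ∫_0^3 -4*x^7 dx = -6561/2;  ∫_0^3 5*x^6 dx = 10935/7;
    ∫_0^3 6*x^5 dx = 729;  ∫_0^3 -3*x^4 dx = -729/5;  ∫_0^3 4*x^3 dx = 81;
    ∫_0^3 4*x^2 dx = 36.
  Sum: 8748 − 6561/2 + 10935/7 + 729 − 729/5 + 81 + 36 = 541089/70.
  ∫_0^3 u'(x)^2 dx = ∫_0^3 (64*x^6 - 48*x^5 + 41*x^4 + 20*x^3 - 8*x^2 + 8*x + 4) dx. Term by term:
    ∫_0^3 64*x^6 dx = 139968/7;  ∫_0^3 -48*x^5 dx = -5832;  ∫_0^3 41*x^4 dx = 9963/5;
    ∫_0^3 20*x^3 dx = 405;  ∫_0^3 -8*x^2 dx = -72;  ∫_0^3 8*x dx = 36;
    ∫_0^3 4 dx = 12.
  Sum: 139968/7 − 5832 + 9963/5 + 405 − 72 + 36 + 12 = 578796/35.
Adding: ||u||_{H^1}^2 = 541089/70 + 578796/35 = 1698681/70.


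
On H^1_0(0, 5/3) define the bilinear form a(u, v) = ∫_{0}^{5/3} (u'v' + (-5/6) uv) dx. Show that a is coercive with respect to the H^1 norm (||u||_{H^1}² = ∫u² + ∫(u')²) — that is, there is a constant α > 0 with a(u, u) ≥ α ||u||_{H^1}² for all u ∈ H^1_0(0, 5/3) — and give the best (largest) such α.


α = (-125 + 54*π^2)/(6*(25 + 9*π^2))

Coercivity of a(·,·) on H^1_0(0, 5/3) means a(u, u) ≥ α ||u||_{H^1}² for every u ∈ H^1_0.
The interval has length L = 5/3, and Poincaré/coercivity depend only on L. Here a(u, u) = ∫(u')² + (-5/6)·∫u².
Here c = -5/6 < 0 with |c| < (π/L)² = 9*π^2/25, so coercivity still holds. The condition a(u,u) ≥ α||u||_{H^1}² reads (1−α)∫(u')² ≥ (α−c)∫u². Any admissible α is ≤ 1 (rapidly oscillating u have ∫u²/∫(u')² → 0), and α = 1 would force 0 ≥ (1−c)∫u², impossible since c < 1; so 1−α > 0. By the sharp Poincaré inequality on H^1_0 of an interval of length L, ∫(u')² ≥ (π/L)²∫u² with equality for the first sine mode sin(π(x−x₀)/L) (x₀ the left endpoint), so the inequality holds for all u iff (1−α)(π/L)² ≥ α − c, i.e. α ≤ ((π/L)² + c)/((π/L)² + 1) = (1 + c(L/π)²)/(1 + (L/π)²). (Direct route, valid since c ≤ 0: Poincaré gives c∫u² ≥ c(L/π)²∫(u')², so a(u,u) ≥ (1 + c(L/π)²)∫(u')², while ||u||_{H^1}² ≤ (1 + (L/π)²)∫(u')²; dividing yields the same α.) With (π/L)² = 9*π^2/25 and c = -5/6, the largest admissible constant is α = ((π/L)² + c)/((π/L)² + 1).
Simplifying, α = (-125 + 54*π^2)/(6*(25 + 9*π^2)).


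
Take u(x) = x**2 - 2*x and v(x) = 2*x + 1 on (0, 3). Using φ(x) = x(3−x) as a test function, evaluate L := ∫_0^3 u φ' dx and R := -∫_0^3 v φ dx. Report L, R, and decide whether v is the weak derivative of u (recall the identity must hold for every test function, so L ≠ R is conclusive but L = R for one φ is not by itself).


LHS = -9/2, RHS = -18. No, v is not the weak derivative of u.

u(x) = x**2 - 2*x, classical derivative u'(x) = 2*x - 2.
φ(x) = x(3−x), so φ'(x) = 3 - 2*x.
Note φ(0) = φ(3) = 0, so the boundary term u·φ vanishes.
LHS = ∫_0^3 u(x) φ'(x) dx = ∫_0^3 (-2*x^3 + 7*x^2 - 6*x) dx. Term by term:
  ∫_0^3 -2*x^3 dx = -81/2;  ∫_0^3 7*x^2 dx = 63;  ∫_0^3 -6*x dx = -27.
Sum: -81/2 + 63 − 27 = -9/2.
So LHS = -9/2.
∫_0^3 v(x) φ(x) dx = ∫_0^3 (-2*x^3 + 5*x^2 + 3*x) dx. Term by term:
  ∫_0^3 -2*x^3 dx = -81/2;  ∫_0^3 5*x^2 dx = 45;  ∫_0^3 3*x dx = 27/2.
Sum: -81/2 + 45 + 27/2 = 18.
So RHS = -∫_0^3 v(x) φ(x) dx = -18.
LHS − RHS = 27/2 ≠ 0, so the identity fails.
(For a valid weak derivative the identity must hold for EVERY test function, in particular this one. The failure shows v is NOT the weak derivative of u.)
Correct weak derivative would be u'(x) = 2*x - 2.


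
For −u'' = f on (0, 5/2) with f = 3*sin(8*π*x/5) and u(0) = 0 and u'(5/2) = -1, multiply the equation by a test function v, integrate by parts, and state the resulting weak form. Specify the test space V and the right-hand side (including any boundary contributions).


V = {v ∈ H^1(0, 5/2) : v(0) = 0} (test functions vanish at x = 0 where u is specified); weak form: ∫_0^5/2 u'v' dx = ∫_0^5/2 (3*sin(8*π*x/5)) v dx − v(5/2) for all v ∈ V.

Multiply both sides by a test function v and integrate from 0 to 5/2:
  ∫_0^5/2 −u''(x) v(x) dx = ∫_0^5/2 f(x) v(x) dx.
Integrate the LHS by parts once:
  ∫_0^5/2 −u'' v dx = −[u'(x) v(x)]_0^5/2 + ∫_0^5/2 u'(x) v'(x) dx.
Thus ∫_0^5/2 u'(x) v'(x) dx = ∫_0^5/2 f(x) v(x) dx + [u'(x) v(x)]_0^5/2.
Choose V so that boundary terms are either known or forced to vanish.
Mixed BC: u(0) = 0 (Dirichlet) and u'(5/2) = -1 (Neumann). Define V = {v ∈ H^1(0, 5/2) : v(0) = 0}. Then [u' v]_0^5/2 = u'(5/2)·v(5/2) − u'(0)·0 = − v(5/2).
Weak formulation: find u (satisfying any essential BC) such that ∫_0^5/2 u'(x) v'(x) dx = ∫_0^5/2 f v dx − v(5/2) for all v ∈ V (Dirichlet at 0 absorbed into V; Neumann datum at x = 5/2 contributes the boundary term).
Substituting f(x) = 3*sin(8*π*x/5), the right-hand side is ∫_0^5/2 (3*sin(8*π*x/5)) v dx − v(5/2).


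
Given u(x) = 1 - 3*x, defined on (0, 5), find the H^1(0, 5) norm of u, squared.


||u||_{H^1}^2 = 350

The H^1 norm (squared) on an interval (0, L) is
  ||u||_{H^1}^2 = ∫_0^L u(x)^2 dx + ∫_0^L u'(x)^2 dx.
Compute u'(x) = -3.
Then u(x)^2 = 9*x**2 - 6*x + 1 and u'(x)^2 = 9.
Integrate each monomial from 0 to 5 using ∫_0^5 c·x^n dx = c·5^(n+1)/(n+1):
  ∫_0^5 u(x)^2 dx = ∫_0^5 (9*x^2 - 6*x + 1) dx. Term by term:
    ∫_0^5 9*x^2 dx = 375;  ∫_0^5 -6*x dx = -75;  ∫_0^5 1 dx = 5.
  Sum: 375 − 75 + 5 = 305.
  ∫_0^5 u'(x)^2 dx = ∫_0^5 (9) dx. Term by term:
    ∫_0^5 9 dx = 45.
Adding: ||u||_{H^1}^2 = 305 + 45 = 350.


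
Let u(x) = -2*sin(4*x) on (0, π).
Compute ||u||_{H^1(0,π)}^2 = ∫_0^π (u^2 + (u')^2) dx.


||u||_{H^1(0,π)}^2 = 34*π

u'(x) = -8*cos(4*x).
Expand u² and (u')² and integrate term by term on (0, π), using: for integers n ≥ 1, ∫_0^π sin²(nx) dx = ∫_0^π cos²(nx) dx = π/2; for n ≠ n', ∫_0^π sin(nx)sin(n'x) dx = ∫_0^π cos(nx)cos(n'x) dx = 0; and by product-to-sum, ∫_0^π sin(nx)cos(n'x) dx = ½∫_0^π [sin((n+n')x) + sin((n−n')x)] dx, which is 0 when n+n' is even and 2n/(n²−n'²) when n+n' is odd (it need not vanish on (0, π)).
  u² squared terms: (-2)²·∫sin(4x)² dx = 4·π/2 = 2*π.
  So ∫_0^π u² dx = 2*π.
  (u')² squared terms: (-8)²·∫cos(4x)² dx = 64·π/2 = 32*π.
  So ∫_0^π (u')² dx = 32*π.
||u||_{H^1}^2 = (2*π) + (32*π) = 34*π.
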